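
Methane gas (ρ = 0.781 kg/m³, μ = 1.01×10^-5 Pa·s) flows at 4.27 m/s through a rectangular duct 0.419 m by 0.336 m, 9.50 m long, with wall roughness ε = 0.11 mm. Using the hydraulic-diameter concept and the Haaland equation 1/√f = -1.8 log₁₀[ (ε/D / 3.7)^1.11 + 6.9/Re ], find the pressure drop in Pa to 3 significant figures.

ΔP ≈ 3.37 Pa

Hydraulic diameter D_h = 4A/P = 4·(0.419·0.336)/(2·(0.419+0.336)) = 0.5631/1.51 = 0.3729 m.
Re = ρVD_h/μ = 0.781·4.27·0.3729/1.01e-05 = 1.231e+05.
ε/D_h = 0.00011/0.3729 = 0.000295; Haaland gives 1/√f = -1.8 log₁₀[2.82e-05+5.6e-05] = 7.334, so f = 0.01859.
ΔP = f(L/D_h)(ρV²/2) = 0.01859·9.5/0.3729·7.12 = 3.372 Pa.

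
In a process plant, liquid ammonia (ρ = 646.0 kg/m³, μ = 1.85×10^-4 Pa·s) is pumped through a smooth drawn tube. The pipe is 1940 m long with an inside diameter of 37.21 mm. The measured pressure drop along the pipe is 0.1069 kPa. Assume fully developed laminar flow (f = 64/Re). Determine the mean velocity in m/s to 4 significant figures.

For laminar flow, f = 64/Re with Re = ρVD/μ, so Darcy-Weisbach reduces to ΔP = 32μLV/D². Solving for V: V = ΔP·D²/(32μL) = 106.9·(0.03721)²/(32·0.000185·1940) = 0.01289 m/s.
Check: Re = ρVD/μ = 646·0.01289·0.03721/0.000185 = 1675 < 2300, so the laminar assumption holds.

V ≈ 0.01289 m/s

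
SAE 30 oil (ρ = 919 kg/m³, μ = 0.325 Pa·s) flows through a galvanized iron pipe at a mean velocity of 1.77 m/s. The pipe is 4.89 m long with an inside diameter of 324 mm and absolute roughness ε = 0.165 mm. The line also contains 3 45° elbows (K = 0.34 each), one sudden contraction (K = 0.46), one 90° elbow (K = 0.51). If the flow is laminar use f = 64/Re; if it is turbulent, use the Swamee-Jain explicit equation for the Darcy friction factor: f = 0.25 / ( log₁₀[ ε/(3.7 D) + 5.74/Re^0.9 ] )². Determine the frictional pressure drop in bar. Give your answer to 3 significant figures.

ΔP ≈ 0.0372 bar

Reynolds number Re = ρVD/μ = 919 · 1.77 · 0.324 / 0.325 = 1622.
Re < 2300 → laminar flow, so f = 64/Re = 64/1622 = 0.03947 (the turbulent correlation is not needed).
Total minor-loss coefficient ΣK = 3·0.34 + 1·0.46 + 1·0.51 = 1.99.
ΔP = [f·L/D + ΣK]·(ρV²/2) = [0.03947·4.89/0.324 + 1.99]·(919·1.77²/2) = [0.5957 + 1.99]·1440 = 3722 Pa.
ΔP = 3722 Pa = 0.0372 bar.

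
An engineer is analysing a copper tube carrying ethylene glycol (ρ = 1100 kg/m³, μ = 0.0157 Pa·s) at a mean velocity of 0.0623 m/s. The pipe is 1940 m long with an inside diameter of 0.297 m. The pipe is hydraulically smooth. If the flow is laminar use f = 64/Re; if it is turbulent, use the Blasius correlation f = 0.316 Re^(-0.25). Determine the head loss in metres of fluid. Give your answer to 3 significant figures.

h_f ≈ 0.0638 m

Reynolds number Re = ρVD/μ = 1100 · 0.0623 · 0.297 / 0.0157 = 1296.
Re < 2300 → laminar flow, so f = 64/Re = 64/1296 = 0.04937 (the turbulent correlation is not needed).
Darcy-Weisbach: ΔP = f(L/D)(ρV²/2) = 0.04937·(1940/0.297)·(1100·0.0623²/2) = 0.04937·6532·2.135 = 688.4 Pa.
Head loss h_f = ΔP/(ρg) = 688.4/(1100·9.81) = 0.0638 m.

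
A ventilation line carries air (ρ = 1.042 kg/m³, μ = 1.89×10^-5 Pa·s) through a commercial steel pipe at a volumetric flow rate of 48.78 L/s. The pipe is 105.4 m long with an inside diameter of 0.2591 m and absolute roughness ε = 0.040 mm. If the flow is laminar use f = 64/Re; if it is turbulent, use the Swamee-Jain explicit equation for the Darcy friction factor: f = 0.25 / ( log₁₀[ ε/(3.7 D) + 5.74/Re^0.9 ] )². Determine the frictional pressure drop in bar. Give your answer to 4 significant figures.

Q = 48.78 L/s = 48.78/1000 = 0.04878 m³/s.
Cross-sectional area A = πD²/4 = π(0.2591)²/4 = 0.05273 m²; mean velocity V = Q/A = 0.04878/0.05273 = 0.9252 m/s.
Reynolds number Re = ρVD/μ = 1.042 · 0.9252 · 0.2591 / 1.89e-05 = 1.322e+04.
Re > 4000 → turbulent. Relative roughness ε/D = 4e-05/0.2591 = 0.000154. Swamee-Jain: f = 0.25/(log₁₀[0.000154/3.7 + 5.74/1.322e+04^0.9])² = 0.25/(log₁₀[4.17e-05 + 0.00112])² = 0.25/(-2.934)² = 0.02904.
Darcy-Weisbach: ΔP = f(L/D)(ρV²/2) = 0.02904·(105.4/0.2591)·(1.042·0.9252²/2) = 0.02904·406.8·0.4459 = 5.267 Pa.
ΔP = 5.267 Pa = 5.267×10^-5 bar.

ΔP ≈ 5.267×10^-5 bar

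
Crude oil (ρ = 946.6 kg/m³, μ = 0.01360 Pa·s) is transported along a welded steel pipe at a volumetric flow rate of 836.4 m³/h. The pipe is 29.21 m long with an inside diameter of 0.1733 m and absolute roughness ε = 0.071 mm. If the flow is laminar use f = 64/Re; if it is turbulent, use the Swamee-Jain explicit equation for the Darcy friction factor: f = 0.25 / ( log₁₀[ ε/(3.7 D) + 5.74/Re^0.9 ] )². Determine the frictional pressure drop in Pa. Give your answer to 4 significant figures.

Q = 836.4 m³/h = 836.4/3600 = 0.2323 m³/s.
Cross-sectional area A = πD²/4 = π(0.1733)²/4 = 0.02359 m²; mean velocity V = Q/A = 0.2323/0.02359 = 9.85 m/s.
Reynolds number Re = ρVD/μ = 946.6 · 9.85 · 0.1733 / 0.0136 = 1.188e+05.
Re > 4000 → turbulent. Relative roughness ε/D = 7.1e-05/0.1733 = 0.00041. Swamee-Jain: f = 0.25/(log₁₀[0.00041/3.7 + 5.74/1.188e+05^0.9])² = 0.25/(log₁₀[0.000111 + 0.000155])² = 0.25/(-3.575)² = 0.01956.
Darcy-Weisbach: ΔP = f(L/D)(ρV²/2) = 0.01956·(29.21/0.1733)·(946.6·9.85²/2) = 0.01956·168.6·4.592e+04 = 1.514e+05 Pa.

ΔP ≈ 151400 Pa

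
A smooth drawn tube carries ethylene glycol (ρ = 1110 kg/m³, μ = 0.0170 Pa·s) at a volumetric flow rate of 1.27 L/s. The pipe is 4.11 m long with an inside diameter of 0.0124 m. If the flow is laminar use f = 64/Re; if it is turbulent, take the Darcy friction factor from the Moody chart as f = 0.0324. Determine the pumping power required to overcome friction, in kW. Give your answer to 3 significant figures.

P ≈ 0.837 kW

Q = 1.27 L/s = 1.27/1000 = 0.00127 m³/s.
Cross-sectional area A = πD²/4 = π(0.0124)²/4 = 0.0001208 m²; mean velocity V = Q/A = 0.00127/0.0001208 = 10.52 m/s.
Reynolds number Re = ρVD/μ = 1110 · 10.52 · 0.0124 / 0.017 = 8515.
Re > 4000 → turbulent; use the Moody-chart value f = 0.0324.
Darcy-Weisbach: ΔP = f(L/D)(ρV²/2) = 0.0324·(4.11/0.0124)·(1110·10.52²/2) = 0.0324·331.5·6.138e+04 = 6.592e+05 Pa.
Pumping power P = QΔP = 0.00127·6.592e+05 = 837.1 W = 0.837 kW.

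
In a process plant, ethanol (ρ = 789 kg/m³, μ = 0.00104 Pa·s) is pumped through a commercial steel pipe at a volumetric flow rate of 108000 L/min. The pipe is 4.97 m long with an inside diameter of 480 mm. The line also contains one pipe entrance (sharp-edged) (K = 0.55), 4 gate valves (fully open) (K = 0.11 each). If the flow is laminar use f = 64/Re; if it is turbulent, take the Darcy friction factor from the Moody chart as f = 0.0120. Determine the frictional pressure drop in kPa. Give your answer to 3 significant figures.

Q = 108000 L/min = 108000/60000 = 1.8 m³/s.
Cross-sectional area A = πD²/4 = π(0.48)²/4 = 0.181 m²; mean velocity V = Q/A = 1.8/0.181 = 9.947 m/s.
Reynolds number Re = ρVD/μ = 789 · 9.947 · 0.48 / 0.00104 = 3.622e+06.
Re > 4000 → turbulent; use the Moody-chart value f = 0.0120.
Total minor-loss coefficient ΣK = 1·0.55 + 4·0.11 = 0.99.
ΔP = [f·L/D + ΣK]·(ρV²/2) = [0.012·4.97/0.48 + 0.99]·(789·9.947²/2) = [0.1242 + 0.99]·3.903e+04 = 4.349e+04 Pa.
ΔP = 4.349e+04 Pa = 43.5 kPa.

ΔP ≈ 43.5 kPa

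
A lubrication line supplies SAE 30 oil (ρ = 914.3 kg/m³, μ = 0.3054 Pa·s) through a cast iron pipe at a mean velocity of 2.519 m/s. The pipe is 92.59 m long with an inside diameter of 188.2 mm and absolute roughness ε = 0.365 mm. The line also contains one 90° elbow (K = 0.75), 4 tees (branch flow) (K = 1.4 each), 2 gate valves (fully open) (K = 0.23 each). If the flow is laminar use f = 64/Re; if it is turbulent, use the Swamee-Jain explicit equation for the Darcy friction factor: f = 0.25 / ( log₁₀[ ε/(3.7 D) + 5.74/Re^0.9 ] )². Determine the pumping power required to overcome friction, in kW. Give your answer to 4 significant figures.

Reynolds number Re = ρVD/μ = 914.3 · 2.519 · 0.1882 / 0.305 = 1419.
Re < 2300 → laminar flow, so f = 64/Re = 64/1419 = 0.04509 (the turbulent correlation is not needed).
Total minor-loss coefficient ΣK = 1·0.75 + 4·1.4 + 2·0.23 = 6.81.
ΔP = [f·L/D + ΣK]·(ρV²/2) = [0.04509·92.59/0.1882 + 6.81]·(914.3·2.519²/2) = [22.18 + 6.81]·2901 = 8.411e+04 Pa.
Q = V·A = 2.519·0.02782 = 0.07007 m³/s.
Pumping power P = QΔP = 0.07007·8.411e+04 = 5893.8 W = 5.894 kW.

P ≈ 5.894 kW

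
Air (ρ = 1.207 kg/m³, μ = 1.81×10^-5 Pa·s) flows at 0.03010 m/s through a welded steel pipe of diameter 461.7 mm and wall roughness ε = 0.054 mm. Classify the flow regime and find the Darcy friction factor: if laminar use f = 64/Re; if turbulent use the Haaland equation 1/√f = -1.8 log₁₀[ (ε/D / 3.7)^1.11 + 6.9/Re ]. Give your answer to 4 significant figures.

f ≈ 0.06906

Re = ρVD/μ = 1.207·0.0301·0.4617/1.81e-05 = 926.7.
Re < 2300 → laminar, so f = 64/Re = 0.06906 (roughness is irrelevant in laminar flow).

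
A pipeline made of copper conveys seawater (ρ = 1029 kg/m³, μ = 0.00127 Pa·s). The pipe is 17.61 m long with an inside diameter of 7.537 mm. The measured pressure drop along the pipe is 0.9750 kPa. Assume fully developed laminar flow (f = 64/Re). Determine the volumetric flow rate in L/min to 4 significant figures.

Q ≈ 0.2072 L/min

For laminar flow, f = 64/Re with Re = ρVD/μ, so Darcy-Weisbach reduces to ΔP = 32μLV/D². Solving for V: V = ΔP·D²/(32μL) = 975·(0.007537)²/(32·0.00127·17.61) = 0.07739 m/s.
Check: Re = ρVD/μ = 1029·0.07739·0.007537/0.00127 = 472.6 < 2300, so the laminar assumption holds.
Q = V·A = 0.07739·(π/4·0.007537²) = 3.453e-06 m³/s = 0.2072 L/min.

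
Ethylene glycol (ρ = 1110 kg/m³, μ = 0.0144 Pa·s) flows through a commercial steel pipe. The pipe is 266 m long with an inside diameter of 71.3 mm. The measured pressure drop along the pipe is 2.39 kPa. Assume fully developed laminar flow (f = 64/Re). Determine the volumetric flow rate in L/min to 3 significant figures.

For laminar flow, f = 64/Re with Re = ρVD/μ, so Darcy-Weisbach reduces to ΔP = 32μLV/D². Solving for V: V = ΔP·D²/(32μL) = 2390·(0.0713)²/(32·0.0144·266) = 0.09912 m/s.
Check: Re = ρVD/μ = 1110·0.09912·0.0713/0.0144 = 544.8 < 2300, so the laminar assumption holds.
Q = V·A = 0.09912·(π/4·0.0713²) = 0.0003958 m³/s = 23.7 L/min.

Q ≈ 23.7 L/min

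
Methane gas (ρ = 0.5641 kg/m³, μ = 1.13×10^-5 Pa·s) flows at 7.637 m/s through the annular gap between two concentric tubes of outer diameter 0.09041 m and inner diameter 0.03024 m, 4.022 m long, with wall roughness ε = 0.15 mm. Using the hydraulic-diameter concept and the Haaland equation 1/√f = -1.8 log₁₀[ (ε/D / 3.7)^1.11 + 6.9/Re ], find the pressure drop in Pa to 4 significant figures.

ΔP ≈ 32.73 Pa

Hydraulic diameter D_h = 4A/P = D_o - D_i = 0.09041 - 0.03024 = 0.06017 m.
Re = ρVD_h/μ = 0.5641·7.637·0.06017/1.13e-05 = 2.294e+04.
ε/D_h = 0.00015/0.06017 = 0.00249; Haaland gives 1/√f = -1.8 log₁₀[0.000302+0.000301] = 5.796, so f = 0.02977.
ΔP = f(L/D_h)(ρV²/2) = 0.02977·4.022/0.06017·16.45 = 32.73 Pa.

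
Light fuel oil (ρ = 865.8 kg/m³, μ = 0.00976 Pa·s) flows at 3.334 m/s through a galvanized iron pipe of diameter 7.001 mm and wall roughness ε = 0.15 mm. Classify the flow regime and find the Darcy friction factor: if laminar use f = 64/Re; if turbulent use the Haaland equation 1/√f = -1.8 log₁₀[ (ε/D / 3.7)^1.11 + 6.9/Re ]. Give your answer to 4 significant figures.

Re = ρVD/μ = 865.8·3.334·0.007001/0.00976 = 2071.
Re < 2300 → laminar, so f = 64/Re = 0.03091 (roughness is irrelevant in laminar flow).

f ≈ 0.03091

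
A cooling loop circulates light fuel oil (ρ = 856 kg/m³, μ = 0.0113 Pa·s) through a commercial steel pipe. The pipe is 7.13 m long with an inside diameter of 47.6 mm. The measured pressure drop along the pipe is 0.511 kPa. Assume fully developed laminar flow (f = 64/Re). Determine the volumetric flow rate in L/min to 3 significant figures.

Q ≈ 47.9 L/min

For laminar flow, f = 64/Re with Re = ρVD/μ, so Darcy-Weisbach reduces to ΔP = 32μLV/D². Solving for V: V = ΔP·D²/(32μL) = 511·(0.0476)²/(32·0.0113·7.13) = 0.4491 m/s.
Check: Re = ρVD/μ = 856·0.4491·0.0476/0.0113 = 1619 < 2300, so the laminar assumption holds.
Q = V·A = 0.4491·(π/4·0.0476²) = 0.0007991 m³/s = 47.9 L/min.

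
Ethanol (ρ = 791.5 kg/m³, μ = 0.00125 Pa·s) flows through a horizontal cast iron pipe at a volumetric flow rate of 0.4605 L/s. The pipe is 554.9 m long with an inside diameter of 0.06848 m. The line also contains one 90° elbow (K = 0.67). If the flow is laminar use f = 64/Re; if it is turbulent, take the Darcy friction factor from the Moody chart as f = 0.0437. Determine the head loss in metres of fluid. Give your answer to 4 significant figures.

h_f ≈ 0.2827 m

Q = 0.4605 L/s = 0.4605/1000 = 0.0004605 m³/s.
Cross-sectional area A = πD²/4 = π(0.06848)²/4 = 0.003683 m²; mean velocity V = Q/A = 0.0004605/0.003683 = 0.125 m/s.
Reynolds number Re = ρVD/μ = 791.5 · 0.125 · 0.06848 / 0.00125 = 5421.
Re > 4000 → turbulent; use the Moody-chart value f = 0.0437.
Total minor-loss coefficient ΣK = 1·0.67 = 0.67.
ΔP = [f·L/D + ΣK]·(ρV²/2) = [0.0437·554.9/0.06848 + 0.67]·(791.5·0.125²/2) = [354.1 + 0.67]·6.187 = 2195 Pa.
Head loss h_f = ΔP/(ρg) = 2195/(791.5·9.81) = 0.2827 m.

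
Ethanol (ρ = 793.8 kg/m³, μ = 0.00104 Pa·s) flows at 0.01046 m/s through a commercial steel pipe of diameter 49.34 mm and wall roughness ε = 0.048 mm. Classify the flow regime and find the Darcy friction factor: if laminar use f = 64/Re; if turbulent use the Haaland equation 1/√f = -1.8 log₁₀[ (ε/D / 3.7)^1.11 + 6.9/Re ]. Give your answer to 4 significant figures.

Re = ρVD/μ = 793.8·0.01046·0.04934/0.00104 = 393.9.
Re < 2300 → laminar, so f = 64/Re = 0.1625 (roughness is irrelevant in laminar flow).

f ≈ 0.1625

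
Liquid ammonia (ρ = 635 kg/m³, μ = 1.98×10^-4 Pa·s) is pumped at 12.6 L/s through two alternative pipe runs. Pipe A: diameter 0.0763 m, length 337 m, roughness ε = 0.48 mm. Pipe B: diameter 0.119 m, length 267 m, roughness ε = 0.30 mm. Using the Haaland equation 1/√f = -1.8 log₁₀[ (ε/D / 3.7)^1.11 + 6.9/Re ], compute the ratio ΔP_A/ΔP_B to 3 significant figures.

Pipe A: V = Q/A = 0.0126/0.004572 = 2.756 m/s; Re = 6.743e+05; ε/D = 0.00629; Haaland → f = 0.03277; ΔP_A = f(L/D)(ρV²/2) = 3.49e+05 Pa.
Pipe B: V = Q/A = 0.0126/0.01112 = 1.133 m/s; Re = 4.324e+05; ε/D = 0.00252; Haaland → f = 0.0253; ΔP_B = f(L/D)(ρV²/2) = 2.313e+04 Pa.
ΔP_A/ΔP_B = 3.49e+05/2.313e+04 = 15.1.

ΔP_A/ΔP_B ≈ 15.1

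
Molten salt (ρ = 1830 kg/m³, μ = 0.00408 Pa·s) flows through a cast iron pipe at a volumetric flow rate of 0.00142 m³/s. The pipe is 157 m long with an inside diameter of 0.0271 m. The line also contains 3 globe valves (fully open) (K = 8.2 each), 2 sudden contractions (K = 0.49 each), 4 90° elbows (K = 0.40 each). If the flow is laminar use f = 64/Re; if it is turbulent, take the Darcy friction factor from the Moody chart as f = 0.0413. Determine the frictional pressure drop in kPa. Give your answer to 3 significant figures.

Cross-sectional area A = πD²/4 = π(0.0271)²/4 = 0.0005768 m²; mean velocity V = Q/A = 0.00142/0.0005768 = 2.462 m/s.
Reynolds number Re = ρVD/μ = 1830 · 2.462 · 0.0271 / 0.00408 = 2.992e+04.
Re > 4000 → turbulent; use the Moody-chart value f = 0.0413.
Total minor-loss coefficient ΣK = 3·8.2 + 2·0.49 + 4·0.4 = 27.2.
ΔP = [f·L/D + ΣK]·(ρV²/2) = [0.0413·157/0.0271 + 27.2]·(1830·2.462²/2) = [239.3 + 27.2]·5546 = 1.478e+06 Pa.
ΔP = 1.478e+06 Pa = 1480 kPa.

ΔP ≈ 1480 kPa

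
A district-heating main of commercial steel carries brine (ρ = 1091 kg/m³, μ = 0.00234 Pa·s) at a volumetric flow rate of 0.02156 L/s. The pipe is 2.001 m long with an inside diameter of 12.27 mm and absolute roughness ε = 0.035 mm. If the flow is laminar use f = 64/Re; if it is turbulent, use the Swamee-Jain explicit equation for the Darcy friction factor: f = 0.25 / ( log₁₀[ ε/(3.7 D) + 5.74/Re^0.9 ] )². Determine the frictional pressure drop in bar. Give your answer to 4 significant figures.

Q = 0.02156 L/s = 0.02156/1000 = 2.156e-05 m³/s.
Cross-sectional area A = πD²/4 = π(0.01227)²/4 = 0.0001182 m²; mean velocity V = Q/A = 2.156e-05/0.0001182 = 0.1823 m/s.
Reynolds number Re = ρVD/μ = 1091 · 0.1823 · 0.01227 / 0.00234 = 1043.
Re < 2300 → laminar flow, so f = 64/Re = 64/1043 = 0.06136 (the turbulent correlation is not needed).
Darcy-Weisbach: ΔP = f(L/D)(ρV²/2) = 0.06136·(2.001/0.01227)·(1091·0.1823²/2) = 0.06136·163.1·18.14 = 181.5 Pa.
ΔP = 181.5 Pa = 0.001815 bar.

ΔP ≈ 0.001815 bar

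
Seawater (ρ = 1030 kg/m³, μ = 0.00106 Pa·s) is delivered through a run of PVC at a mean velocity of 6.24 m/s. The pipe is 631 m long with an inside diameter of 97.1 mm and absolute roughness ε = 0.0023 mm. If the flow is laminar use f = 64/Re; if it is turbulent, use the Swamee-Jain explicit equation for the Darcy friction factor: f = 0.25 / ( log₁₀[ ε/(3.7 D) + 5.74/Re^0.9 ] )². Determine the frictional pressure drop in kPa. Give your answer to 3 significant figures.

Reynolds number Re = ρVD/μ = 1030 · 6.24 · 0.0971 / 0.00106 = 5.888e+05.
Re > 4000 → turbulent. Relative roughness ε/D = 2.3e-06/0.0971 = 2.37e-05. Swamee-Jain: f = 0.25/(log₁₀[2.37e-05/3.7 + 5.74/5.888e+05^0.9])² = 0.25/(log₁₀[6.4e-06 + 3.68e-05])² = 0.25/(-4.364)² = 0.01312.
Darcy-Weisbach: ΔP = f(L/D)(ρV²/2) = 0.01312·(631/0.0971)·(1030·6.24²/2) = 0.01312·6498·2.005e+04 = 1.71e+06 Pa.
ΔP = 1.71e+06 Pa = 1710 kPa.

ΔP ≈ 1710 kPa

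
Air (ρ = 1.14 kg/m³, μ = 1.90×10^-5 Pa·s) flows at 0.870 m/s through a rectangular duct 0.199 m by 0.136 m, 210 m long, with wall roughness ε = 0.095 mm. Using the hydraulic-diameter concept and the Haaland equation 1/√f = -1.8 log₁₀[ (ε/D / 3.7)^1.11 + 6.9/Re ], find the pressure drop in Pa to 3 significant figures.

Hydraulic diameter D_h = 4A/P = 4·(0.199·0.136)/(2·(0.199+0.136)) = 0.1083/0.67 = 0.1616 m.
Re = ρVD_h/μ = 1.14·0.87·0.1616/1.9e-05 = 8434.
ε/D_h = 9.5e-05/0.1616 = 0.000588; Haaland gives 1/√f = -1.8 log₁₀[6.07e-05+0.000818] = 5.501, so f = 0.03305.
ΔP = f(L/D_h)(ρV²/2) = 0.03305·210/0.1616·0.4314 = 18.53 Pa.

ΔP ≈ 18.5 Pa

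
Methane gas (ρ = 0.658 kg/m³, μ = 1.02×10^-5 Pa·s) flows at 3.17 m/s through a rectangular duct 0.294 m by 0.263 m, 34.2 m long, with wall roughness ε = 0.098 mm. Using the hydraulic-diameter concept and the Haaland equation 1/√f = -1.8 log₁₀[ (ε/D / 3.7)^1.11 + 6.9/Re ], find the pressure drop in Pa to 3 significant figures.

Hydraulic diameter D_h = 4A/P = 4·(0.294·0.263)/(2·(0.294+0.263)) = 0.3093/1.114 = 0.2776 m.
Re = ρVD_h/μ = 0.658·3.17·0.2776/1.02e-05 = 5.678e+04.
ε/D_h = 9.8e-05/0.2776 = 0.000353; Haaland gives 1/√f = -1.8 log₁₀[3.45e-05+0.000122] = 6.852, so f = 0.0213.
ΔP = f(L/D_h)(ρV²/2) = 0.0213·34.2/0.2776·3.306 = 8.673 Pa.

ΔP ≈ 8.67 Pa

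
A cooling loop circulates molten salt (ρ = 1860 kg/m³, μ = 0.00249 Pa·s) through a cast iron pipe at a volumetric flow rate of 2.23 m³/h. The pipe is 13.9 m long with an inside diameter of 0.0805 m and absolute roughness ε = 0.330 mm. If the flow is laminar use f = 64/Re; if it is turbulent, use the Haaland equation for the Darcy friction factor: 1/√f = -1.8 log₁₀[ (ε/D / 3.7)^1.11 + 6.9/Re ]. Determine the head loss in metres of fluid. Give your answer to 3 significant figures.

h_f ≈ 0.00501 m

Q = 2.23 m³/h = 2.23/3600 = 0.0006194 m³/s.
Cross-sectional area A = πD²/4 = π(0.0805)²/4 = 0.00509 m²; mean velocity V = Q/A = 0.0006194/0.00509 = 0.1217 m/s.
Reynolds number Re = ρVD/μ = 1860 · 0.1217 · 0.0805 / 0.00249 = 7319.
Re > 4000 → turbulent. Relative roughness ε/D = 0.00033/0.0805 = 0.0041. Haaland: 1/√f = -1.8 log₁₀[(0.0041/3.7)^1.11 + 6.9/7319] = -1.8 log₁₀[0.000524 + 0.000943] = 5.1, so f = 0.03844.
Darcy-Weisbach: ΔP = f(L/D)(ρV²/2) = 0.03844·(13.9/0.0805)·(1860·0.1217²/2) = 0.03844·172.7·13.78 = 91.44 Pa.
Head loss h_f = ΔP/(ρg) = 91.44/(1860·9.81) = 0.00501 m.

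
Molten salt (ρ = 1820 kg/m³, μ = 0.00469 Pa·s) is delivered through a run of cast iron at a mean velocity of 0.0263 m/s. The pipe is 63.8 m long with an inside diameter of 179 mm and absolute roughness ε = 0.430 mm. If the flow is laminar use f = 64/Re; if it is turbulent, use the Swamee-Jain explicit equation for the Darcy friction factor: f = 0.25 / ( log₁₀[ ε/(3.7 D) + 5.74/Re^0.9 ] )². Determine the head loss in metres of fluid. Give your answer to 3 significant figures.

Reynolds number Re = ρVD/μ = 1820 · 0.0263 · 0.179 / 0.00469 = 1827.
Re < 2300 → laminar flow, so f = 64/Re = 64/1827 = 0.03503 (the turbulent correlation is not needed).
Darcy-Weisbach: ΔP = f(L/D)(ρV²/2) = 0.03503·(63.8/0.179)·(1820·0.0263²/2) = 0.03503·356.4·0.6294 = 7.859 Pa.
Head loss h_f = ΔP/(ρg) = 7.859/(1820·9.81) = 4.40×10^-4 m.

h_f ≈ 4.40×10^-4 m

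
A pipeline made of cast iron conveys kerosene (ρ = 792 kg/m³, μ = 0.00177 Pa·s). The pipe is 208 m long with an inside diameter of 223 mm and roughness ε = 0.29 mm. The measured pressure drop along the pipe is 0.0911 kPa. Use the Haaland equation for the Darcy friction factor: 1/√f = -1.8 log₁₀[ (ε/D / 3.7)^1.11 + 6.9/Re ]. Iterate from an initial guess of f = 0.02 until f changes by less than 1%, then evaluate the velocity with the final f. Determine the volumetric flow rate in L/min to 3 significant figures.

Q ≈ 200 L/min

Rearranging Darcy-Weisbach: V = √(2·ΔP·D/(f·L·ρ)). With ε/D = 0.00029/0.223 = 0.0013, iterate starting from f = 0.02:
  f = 0.02 → V = √(2·91.1·0.223/(0.02·208·792)) = 0.111 m/s; Re = ρVD/μ = 1.108e+04; f → 0.03183
  f = 0.03183 → V = 0.08803 m/s; Re = 8784; f → 0.03361
  f = 0.03361 → V = 0.08567 m/s; Re = 8548; f → 0.03383
Converged (Δf/f < 1%). With the final f = 0.03383: V = √(2·91.1·0.223/(0.03383·208·792)) = 0.08539 m/s.
Q = V·A = 0.08539·(π/4·0.223²) = 0.003335 m³/s = 200 L/min.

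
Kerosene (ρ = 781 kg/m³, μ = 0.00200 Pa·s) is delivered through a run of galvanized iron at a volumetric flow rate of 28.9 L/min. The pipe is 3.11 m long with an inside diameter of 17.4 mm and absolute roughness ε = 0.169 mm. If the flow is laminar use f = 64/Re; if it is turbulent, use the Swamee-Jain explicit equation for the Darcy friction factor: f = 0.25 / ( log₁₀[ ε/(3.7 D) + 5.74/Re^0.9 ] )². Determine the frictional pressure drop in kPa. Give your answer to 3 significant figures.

Q = 28.9 L/min = 28.9/60000 = 0.0004817 m³/s.
Cross-sectional area A = πD²/4 = π(0.0174)²/4 = 0.0002378 m²; mean velocity V = Q/A = 0.0004817/0.0002378 = 2.026 m/s.
Reynolds number Re = ρVD/μ = 781 · 2.026 · 0.0174 / 0.002 = 1.376e+04.
Re > 4000 → turbulent. Relative roughness ε/D = 0.000169/0.0174 = 0.00971. Swamee-Jain: f = 0.25/(log₁₀[0.00971/3.7 + 5.74/1.376e+04^0.9])² = 0.25/(log₁₀[0.00263 + 0.00108])² = 0.25/(-2.431)² = 0.0423.
Darcy-Weisbach: ΔP = f(L/D)(ρV²/2) = 0.0423·(3.11/0.0174)·(781·2.026²/2) = 0.0423·178.7·1602 = 1.211e+04 Pa.
ΔP = 1.211e+04 Pa = 12.1 kPa.

ΔP ≈ 12.1 kPa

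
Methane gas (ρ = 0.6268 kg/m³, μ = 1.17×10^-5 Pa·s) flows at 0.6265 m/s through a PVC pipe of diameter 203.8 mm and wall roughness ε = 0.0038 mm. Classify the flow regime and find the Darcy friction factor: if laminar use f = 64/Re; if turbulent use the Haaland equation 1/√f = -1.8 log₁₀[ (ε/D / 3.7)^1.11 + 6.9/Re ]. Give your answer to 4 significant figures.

f ≈ 0.03439

Re = ρVD/μ = 0.6268·0.6265·0.2038/1.17e-05 = 6840.
Re > 4000 → turbulent. ε/D = 3.8e-06/0.2038 = 1.86e-05; Haaland: 1/√f = -1.8 log₁₀[1.32e-06 + 0.00101] = 5.392, so f = 0.03439.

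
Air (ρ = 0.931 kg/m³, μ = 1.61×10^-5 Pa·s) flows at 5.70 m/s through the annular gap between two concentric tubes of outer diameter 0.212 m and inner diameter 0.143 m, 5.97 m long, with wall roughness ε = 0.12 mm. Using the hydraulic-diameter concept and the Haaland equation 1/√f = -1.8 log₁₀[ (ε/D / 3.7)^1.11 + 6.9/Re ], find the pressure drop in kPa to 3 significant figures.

ΔP ≈ 0.0372 kPa

Hydraulic diameter D_h = 4A/P = D_o - D_i = 0.212 - 0.143 = 0.069 m.
Re = ρVD_h/μ = 0.931·5.7·0.069/1.61e-05 = 2.274e+04.
ε/D_h = 0.00012/0.069 = 0.00174; Haaland gives 1/√f = -1.8 log₁₀[0.000202+0.000303] = 5.933, so f = 0.02841.
ΔP = f(L/D_h)(ρV²/2) = 0.02841·5.97/0.069·15.12 = 37.18 Pa.
ΔP = 0.0372 kPa.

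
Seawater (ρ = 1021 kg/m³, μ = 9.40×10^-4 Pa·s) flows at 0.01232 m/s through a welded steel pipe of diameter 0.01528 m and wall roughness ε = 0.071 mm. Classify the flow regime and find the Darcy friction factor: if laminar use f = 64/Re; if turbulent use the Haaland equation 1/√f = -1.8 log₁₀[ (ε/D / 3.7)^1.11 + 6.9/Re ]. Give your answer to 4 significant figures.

Re = ρVD/μ = 1021·0.01232·0.01528/0.00094 = 204.5.
Re < 2300 → laminar, so f = 64/Re = 0.313 (roughness is irrelevant in laminar flow).

f ≈ 0.3130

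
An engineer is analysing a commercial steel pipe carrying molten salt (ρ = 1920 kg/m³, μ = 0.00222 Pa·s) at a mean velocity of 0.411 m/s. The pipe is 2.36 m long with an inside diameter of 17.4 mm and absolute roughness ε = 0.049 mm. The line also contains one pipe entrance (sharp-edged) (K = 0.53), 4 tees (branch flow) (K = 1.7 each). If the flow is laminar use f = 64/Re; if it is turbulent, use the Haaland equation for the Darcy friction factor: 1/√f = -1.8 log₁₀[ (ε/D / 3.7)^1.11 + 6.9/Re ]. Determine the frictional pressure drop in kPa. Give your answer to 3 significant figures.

ΔP ≈ 2.03 kPa

Reynolds number Re = ρVD/μ = 1920 · 0.411 · 0.0174 / 0.00222 = 6185.
Re > 4000 → turbulent. Relative roughness ε/D = 4.9e-05/0.0174 = 0.00282. Haaland: 1/√f = -1.8 log₁₀[(0.00282/3.7)^1.11 + 6.9/6185] = -1.8 log₁₀[0.000345 + 0.00112] = 5.104, so f = 0.03839.
Total minor-loss coefficient ΣK = 1·0.53 + 4·1.7 = 7.33.
ΔP = [f·L/D + ΣK]·(ρV²/2) = [0.03839·2.36/0.0174 + 7.33]·(1920·0.411²/2) = [5.207 + 7.33]·162.2 = 2033 Pa.
ΔP = 2033 Pa = 2.03 kPa.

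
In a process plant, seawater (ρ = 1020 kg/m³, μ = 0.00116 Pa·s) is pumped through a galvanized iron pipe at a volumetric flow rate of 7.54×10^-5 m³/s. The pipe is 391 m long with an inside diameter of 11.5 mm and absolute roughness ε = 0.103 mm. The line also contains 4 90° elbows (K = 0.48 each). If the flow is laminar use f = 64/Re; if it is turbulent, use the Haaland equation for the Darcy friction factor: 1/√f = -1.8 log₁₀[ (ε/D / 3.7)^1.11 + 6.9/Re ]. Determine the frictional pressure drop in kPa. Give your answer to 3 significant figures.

ΔP ≈ 399 kPa

Cross-sectional area A = πD²/4 = π(0.0115)²/4 = 0.0001039 m²; mean velocity V = Q/A = 7.54e-05/0.0001039 = 0.7259 m/s.
Reynolds number Re = ρVD/μ = 1020 · 0.7259 · 0.0115 / 0.00116 = 7341.
Re > 4000 → turbulent. Relative roughness ε/D = 0.000103/0.0115 = 0.00896. Haaland: 1/√f = -1.8 log₁₀[(0.00896/3.7)^1.11 + 6.9/7341] = -1.8 log₁₀[0.00125 + 0.00094] = 4.788, so f = 0.04362.
Total minor-loss coefficient ΣK = 4·0.48 = 1.92.
ΔP = [f·L/D + ΣK]·(ρV²/2) = [0.04362·391/0.0115 + 1.92]·(1020·0.7259²/2) = [1483 + 1.92]·268.7 = 3.991e+05 Pa.
ΔP = 3.991e+05 Pa = 399 kPa.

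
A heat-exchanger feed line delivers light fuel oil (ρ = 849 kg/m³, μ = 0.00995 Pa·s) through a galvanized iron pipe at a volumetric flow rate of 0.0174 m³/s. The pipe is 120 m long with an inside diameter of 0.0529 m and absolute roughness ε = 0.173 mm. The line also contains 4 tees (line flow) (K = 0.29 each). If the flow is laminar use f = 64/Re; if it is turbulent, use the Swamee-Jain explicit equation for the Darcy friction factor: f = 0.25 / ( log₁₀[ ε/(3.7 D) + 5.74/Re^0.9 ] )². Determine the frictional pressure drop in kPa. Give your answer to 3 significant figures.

Cross-sectional area A = πD²/4 = π(0.0529)²/4 = 0.002198 m²; mean velocity V = Q/A = 0.0174/0.002198 = 7.917 m/s.
Reynolds number Re = ρVD/μ = 849 · 7.917 · 0.0529 / 0.00995 = 3.573e+04.
Re > 4000 → turbulent. Relative roughness ε/D = 0.000173/0.0529 = 0.00327. Swamee-Jain: f = 0.25/(log₁₀[0.00327/3.7 + 5.74/3.573e+04^0.9])² = 0.25/(log₁₀[0.000884 + 0.000458])² = 0.25/(-2.872)² = 0.0303.
Total minor-loss coefficient ΣK = 4·0.29 = 1.16.
ΔP = [f·L/D + ΣK]·(ρV²/2) = [0.0303·120/0.0529 + 1.16]·(849·7.917²/2) = [68.74 + 1.16]·2.661e+04 = 1.86e+06 Pa.
ΔP = 1.86e+06 Pa = 1860 kPa.

ΔP ≈ 1860 kPa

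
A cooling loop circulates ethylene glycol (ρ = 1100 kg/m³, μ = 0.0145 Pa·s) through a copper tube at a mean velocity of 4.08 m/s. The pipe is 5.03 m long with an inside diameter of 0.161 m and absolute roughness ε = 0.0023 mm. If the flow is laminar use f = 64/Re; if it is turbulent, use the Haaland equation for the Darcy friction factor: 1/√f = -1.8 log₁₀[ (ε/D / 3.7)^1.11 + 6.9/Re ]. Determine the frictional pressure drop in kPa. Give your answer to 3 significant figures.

Reynolds number Re = ρVD/μ = 1100 · 4.08 · 0.161 / 0.0145 = 4.983e+04.
Re > 4000 → turbulent. Relative roughness ε/D = 2.3e-06/0.161 = 1.43e-05. Haaland: 1/√f = -1.8 log₁₀[(1.43e-05/3.7)^1.11 + 6.9/4.983e+04] = -1.8 log₁₀[9.8e-07 + 0.000138] = 6.94, so f = 0.02076.
Darcy-Weisbach: ΔP = f(L/D)(ρV²/2) = 0.02076·(5.03/0.161)·(1100·4.08²/2) = 0.02076·31.24·9156 = 5939 Pa.
ΔP = 5939 Pa = 5.94 kPa.

ΔP ≈ 5.94 kPa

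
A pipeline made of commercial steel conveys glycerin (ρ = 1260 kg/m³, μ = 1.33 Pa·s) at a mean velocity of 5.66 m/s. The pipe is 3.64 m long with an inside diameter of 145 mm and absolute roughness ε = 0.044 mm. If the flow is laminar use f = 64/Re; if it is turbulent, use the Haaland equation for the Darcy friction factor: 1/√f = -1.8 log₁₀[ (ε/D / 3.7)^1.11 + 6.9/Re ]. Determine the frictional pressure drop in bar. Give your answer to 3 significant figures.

Reynolds number Re = ρVD/μ = 1260 · 5.66 · 0.145 / 1.33 = 777.5.
Re < 2300 → laminar flow, so f = 64/Re = 64/777.5 = 0.08231 (the turbulent correlation is not needed).
Darcy-Weisbach: ΔP = f(L/D)(ρV²/2) = 0.08231·(3.64/0.145)·(1260·5.66²/2) = 0.08231·25.1·2.018e+04 = 4.17e+04 Pa.
ΔP = 4.17e+04 Pa = 0.417 bar.

ΔP ≈ 0.417 bar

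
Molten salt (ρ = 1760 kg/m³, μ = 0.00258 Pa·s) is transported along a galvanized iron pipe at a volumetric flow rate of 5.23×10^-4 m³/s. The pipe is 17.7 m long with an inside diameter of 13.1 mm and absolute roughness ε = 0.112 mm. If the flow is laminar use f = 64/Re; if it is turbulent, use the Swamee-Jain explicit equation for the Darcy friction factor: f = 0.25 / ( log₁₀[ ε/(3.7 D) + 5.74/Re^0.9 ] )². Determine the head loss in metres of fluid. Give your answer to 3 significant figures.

h_f ≈ 39.7 m

Cross-sectional area A = πD²/4 = π(0.0131)²/4 = 0.0001348 m²; mean velocity V = Q/A = 0.000523/0.0001348 = 3.88 m/s.
Reynolds number Re = ρVD/μ = 1760 · 3.88 · 0.0131 / 0.00258 = 3.468e+04.
Re > 4000 → turbulent. Relative roughness ε/D = 0.000112/0.0131 = 0.00855. Swamee-Jain: f = 0.25/(log₁₀[0.00855/3.7 + 5.74/3.468e+04^0.9])² = 0.25/(log₁₀[0.00231 + 0.000471])² = 0.25/(-2.556)² = 0.03828.
Darcy-Weisbach: ΔP = f(L/D)(ρV²/2) = 0.03828·(17.7/0.0131)·(1760·3.88²/2) = 0.03828·1351·1.325e+04 = 6.852e+05 Pa.
Head loss h_f = ΔP/(ρg) = 6.852e+05/(1760·9.81) = 39.7 m.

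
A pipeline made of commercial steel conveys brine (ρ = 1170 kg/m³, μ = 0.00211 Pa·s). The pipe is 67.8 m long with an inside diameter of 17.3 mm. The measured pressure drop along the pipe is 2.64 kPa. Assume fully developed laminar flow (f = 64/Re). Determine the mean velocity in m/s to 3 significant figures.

For laminar flow, f = 64/Re with Re = ρVD/μ, so Darcy-Weisbach reduces to ΔP = 32μLV/D². Solving for V: V = ΔP·D²/(32μL) = 2640·(0.0173)²/(32·0.00211·67.8) = 0.1726 m/s.
Check: Re = ρVD/μ = 1170·0.1726·0.0173/0.00211 = 1656 < 2300, so the laminar assumption holds.

V ≈ 0.173 m/s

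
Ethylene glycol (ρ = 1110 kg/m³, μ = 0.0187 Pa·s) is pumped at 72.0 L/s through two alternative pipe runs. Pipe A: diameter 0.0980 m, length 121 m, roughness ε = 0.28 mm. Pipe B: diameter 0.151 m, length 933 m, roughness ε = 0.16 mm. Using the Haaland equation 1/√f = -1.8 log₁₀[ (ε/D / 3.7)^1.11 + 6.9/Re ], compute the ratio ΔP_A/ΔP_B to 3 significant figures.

Pipe A: V = Q/A = 0.072/0.007543 = 9.545 m/s; Re = 5.553e+04; ε/D = 0.00286; Haaland → f = 0.02795; ΔP_A = f(L/D)(ρV²/2) = 1.745e+06 Pa.
Pipe B: V = Q/A = 0.072/0.01791 = 4.021 m/s; Re = 3.604e+04; ε/D = 0.00106; Haaland → f = 0.02504; ΔP_B = f(L/D)(ρV²/2) = 1.388e+06 Pa.
ΔP_A/ΔP_B = 1.745e+06/1.388e+06 = 1.26.

ΔP_A/ΔP_B ≈ 1.26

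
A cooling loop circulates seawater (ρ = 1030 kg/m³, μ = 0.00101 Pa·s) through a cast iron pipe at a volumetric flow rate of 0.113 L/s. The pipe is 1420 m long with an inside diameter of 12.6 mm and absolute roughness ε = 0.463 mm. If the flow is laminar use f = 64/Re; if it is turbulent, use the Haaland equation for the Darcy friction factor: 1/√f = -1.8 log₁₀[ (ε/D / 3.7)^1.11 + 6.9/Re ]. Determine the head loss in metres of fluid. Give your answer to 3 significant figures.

h_f ≈ 306 m

Q = 0.113 L/s = 0.113/1000 = 0.000113 m³/s.
Cross-sectional area A = πD²/4 = π(0.0126)²/4 = 0.0001247 m²; mean velocity V = Q/A = 0.000113/0.0001247 = 0.9062 m/s.
Reynolds number Re = ρVD/μ = 1030 · 0.9062 · 0.0126 / 0.00101 = 1.164e+04.
Re > 4000 → turbulent. Relative roughness ε/D = 0.000463/0.0126 = 0.0367. Haaland: 1/√f = -1.8 log₁₀[(0.0367/3.7)^1.11 + 6.9/1.164e+04] = -1.8 log₁₀[0.00598 + 0.000593] = 3.928, so f = 0.06481.
Darcy-Weisbach: ΔP = f(L/D)(ρV²/2) = 0.06481·(1420/0.0126)·(1030·0.9062²/2) = 0.06481·1.127e+05·423 = 3.089e+06 Pa.
Head loss h_f = ΔP/(ρg) = 3.089e+06/(1030·9.81) = 306 m.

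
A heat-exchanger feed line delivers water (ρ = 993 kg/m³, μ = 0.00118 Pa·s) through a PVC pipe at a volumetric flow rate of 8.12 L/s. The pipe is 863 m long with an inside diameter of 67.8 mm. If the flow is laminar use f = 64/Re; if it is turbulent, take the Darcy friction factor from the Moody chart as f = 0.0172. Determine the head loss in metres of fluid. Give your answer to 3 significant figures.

h_f ≈ 56.4 m

Q = 8.12 L/s = 8.12/1000 = 0.00812 m³/s.
Cross-sectional area A = πD²/4 = π(0.0678)²/4 = 0.00361 m²; mean velocity V = Q/A = 0.00812/0.00361 = 2.249 m/s.
Reynolds number Re = ρVD/μ = 993 · 2.249 · 0.0678 / 0.00118 = 1.283e+05.
Re > 4000 → turbulent; use the Moody-chart value f = 0.0172.
Darcy-Weisbach: ΔP = f(L/D)(ρV²/2) = 0.0172·(863/0.0678)·(993·2.249²/2) = 0.0172·1.273e+04·2511 = 5.498e+05 Pa.
Head loss h_f = ΔP/(ρg) = 5.498e+05/(993·9.81) = 56.4 m.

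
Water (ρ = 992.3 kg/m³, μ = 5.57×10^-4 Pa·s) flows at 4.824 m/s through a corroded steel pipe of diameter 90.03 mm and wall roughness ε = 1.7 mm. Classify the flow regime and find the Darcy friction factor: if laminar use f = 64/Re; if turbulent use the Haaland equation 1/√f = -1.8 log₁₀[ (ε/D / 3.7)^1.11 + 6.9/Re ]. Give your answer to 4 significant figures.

Re = ρVD/μ = 992.3·4.824·0.09003/0.000557 = 7.737e+05.
Re > 4000 → turbulent. ε/D = 0.0017/0.09003 = 0.0189; Haaland: 1/√f = -1.8 log₁₀[0.00286 + 8.92e-06] = 4.577, so f = 0.04773.

f ≈ 0.04773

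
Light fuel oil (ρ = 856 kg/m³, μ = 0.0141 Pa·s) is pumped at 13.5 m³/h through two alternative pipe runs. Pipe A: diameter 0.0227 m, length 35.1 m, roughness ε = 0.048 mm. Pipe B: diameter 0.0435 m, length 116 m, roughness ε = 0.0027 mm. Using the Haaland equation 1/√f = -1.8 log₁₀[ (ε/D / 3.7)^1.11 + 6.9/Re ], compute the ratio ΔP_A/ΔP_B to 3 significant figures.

ΔP_A/ΔP_B ≈ 7.23

Pipe A: V = Q/A = 0.00375/0.0004047 = 9.266 m/s; Re = 1.277e+04; ε/D = 0.00211; Haaland → f = 0.03209; ΔP_A = f(L/D)(ρV²/2) = 1.823e+06 Pa.
Pipe B: V = Q/A = 0.00375/0.001486 = 2.523 m/s; Re = 6664; ε/D = 6.21e-05; Haaland → f = 0.03469; ΔP_B = f(L/D)(ρV²/2) = 2.521e+05 Pa.
ΔP_A/ΔP_B = 1.823e+06/2.521e+05 = 7.23.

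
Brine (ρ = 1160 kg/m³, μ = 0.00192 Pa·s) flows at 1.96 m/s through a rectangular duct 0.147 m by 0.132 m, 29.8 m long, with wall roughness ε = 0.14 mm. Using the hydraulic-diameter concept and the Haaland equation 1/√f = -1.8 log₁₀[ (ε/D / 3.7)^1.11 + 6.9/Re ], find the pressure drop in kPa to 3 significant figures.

ΔP ≈ 10.1 kPa

Hydraulic diameter D_h = 4A/P = 4·(0.147·0.132)/(2·(0.147+0.132)) = 0.07762/0.558 = 0.1391 m.
Re = ρVD_h/μ = 1160·1.96·0.1391/0.00192 = 1.647e+05.
ε/D_h = 0.00014/0.1391 = 0.00101; Haaland gives 1/√f = -1.8 log₁₀[0.00011+4.19e-05] = 6.872, so f = 0.02118.
ΔP = f(L/D_h)(ρV²/2) = 0.02118·29.8/0.1391·2228 = 1.011e+04 Pa.
ΔP = 10.1 kPa.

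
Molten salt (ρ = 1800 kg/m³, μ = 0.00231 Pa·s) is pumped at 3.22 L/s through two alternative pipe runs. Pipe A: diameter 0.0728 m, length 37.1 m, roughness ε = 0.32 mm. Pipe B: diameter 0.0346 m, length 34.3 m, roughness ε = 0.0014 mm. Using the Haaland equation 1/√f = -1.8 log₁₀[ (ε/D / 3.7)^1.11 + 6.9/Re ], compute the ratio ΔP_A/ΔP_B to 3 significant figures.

ΔP_A/ΔP_B ≈ 0.0449

Pipe A: V = Q/A = 0.00322/0.004162 = 0.7736 m/s; Re = 4.388e+04; ε/D = 0.0044; Haaland → f = 0.03129; ΔP_A = f(L/D)(ρV²/2) = 8589 Pa.
Pipe B: V = Q/A = 0.00322/0.0009402 = 3.425 m/s; Re = 9.233e+04; ε/D = 4.05e-05; Haaland → f = 0.01828; ΔP_B = f(L/D)(ρV²/2) = 1.913e+05 Pa.
ΔP_A/ΔP_B = 8589/1.913e+05 = 0.0449.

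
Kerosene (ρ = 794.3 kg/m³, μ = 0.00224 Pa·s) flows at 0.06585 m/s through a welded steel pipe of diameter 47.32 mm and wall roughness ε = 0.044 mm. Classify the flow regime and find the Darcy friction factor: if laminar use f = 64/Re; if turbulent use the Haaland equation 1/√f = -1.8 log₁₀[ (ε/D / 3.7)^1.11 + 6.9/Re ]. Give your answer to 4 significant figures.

f ≈ 0.05792

Re = ρVD/μ = 794.3·0.06585·0.04732/0.00224 = 1105.
Re < 2300 → laminar, so f = 64/Re = 0.05792 (roughness is irrelevant in laminar flow).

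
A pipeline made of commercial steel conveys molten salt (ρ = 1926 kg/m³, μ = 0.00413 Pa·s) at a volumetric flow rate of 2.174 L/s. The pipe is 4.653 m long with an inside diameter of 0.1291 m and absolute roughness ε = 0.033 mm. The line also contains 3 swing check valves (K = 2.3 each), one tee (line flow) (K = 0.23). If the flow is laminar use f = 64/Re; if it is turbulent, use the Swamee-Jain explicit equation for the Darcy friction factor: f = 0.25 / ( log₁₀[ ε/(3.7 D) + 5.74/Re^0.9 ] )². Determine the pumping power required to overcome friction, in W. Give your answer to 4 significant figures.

Q = 2.174 L/s = 2.174/1000 = 0.002174 m³/s.
Cross-sectional area A = πD²/4 = π(0.1291)²/4 = 0.01309 m²; mean velocity V = Q/A = 0.002174/0.01309 = 0.1661 m/s.
Reynolds number Re = ρVD/μ = 1926 · 0.1661 · 0.1291 / 0.00413 = 9999.
Re > 4000 → turbulent. Relative roughness ε/D = 3.3e-05/0.1291 = 0.000256. Swamee-Jain: f = 0.25/(log₁₀[0.000256/3.7 + 5.74/9999^0.9])² = 0.25/(log₁₀[6.91e-05 + 0.00144])² = 0.25/(-2.821)² = 0.03142.
Total minor-loss coefficient ΣK = 3·2.3 + 1·0.23 = 7.13.
ΔP = [f·L/D + ΣK]·(ρV²/2) = [0.03142·4.653/0.1291 + 7.13]·(1926·0.1661²/2) = [1.132 + 7.13]·26.56 = 219.5 Pa.
Pumping power P = QΔP = 0.002174·219.5 = 0.47712 W = 0.4771 W.

P ≈ 0.4771 W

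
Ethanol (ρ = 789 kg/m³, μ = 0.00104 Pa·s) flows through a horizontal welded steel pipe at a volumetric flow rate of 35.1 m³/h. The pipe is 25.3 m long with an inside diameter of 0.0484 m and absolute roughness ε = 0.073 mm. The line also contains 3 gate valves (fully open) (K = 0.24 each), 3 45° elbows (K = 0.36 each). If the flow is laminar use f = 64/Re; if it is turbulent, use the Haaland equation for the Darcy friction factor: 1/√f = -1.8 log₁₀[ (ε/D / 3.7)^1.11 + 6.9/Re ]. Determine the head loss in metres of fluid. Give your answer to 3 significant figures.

h_f ≈ 19.6 m

Q = 35.1 m³/h = 35.1/3600 = 0.00975 m³/s.
Cross-sectional area A = πD²/4 = π(0.0484)²/4 = 0.00184 m²; mean velocity V = Q/A = 0.00975/0.00184 = 5.299 m/s.
Reynolds number Re = ρVD/μ = 789 · 5.299 · 0.0484 / 0.00104 = 1.946e+05.
Re > 4000 → turbulent. Relative roughness ε/D = 7.3e-05/0.0484 = 0.00151. Haaland: 1/√f = -1.8 log₁₀[(0.00151/3.7)^1.11 + 6.9/1.946e+05] = -1.8 log₁₀[0.000173 + 3.55e-05] = 6.627, so f = 0.02277.
Total minor-loss coefficient ΣK = 3·0.24 + 3·0.36 = 1.8.
ΔP = [f·L/D + ΣK]·(ρV²/2) = [0.02277·25.3/0.0484 + 1.8]·(789·5.299²/2) = [11.9 + 1.8]·1.108e+04 = 1.518e+05 Pa.
Head loss h_f = ΔP/(ρg) = 1.518e+05/(789·9.81) = 19.6 m.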